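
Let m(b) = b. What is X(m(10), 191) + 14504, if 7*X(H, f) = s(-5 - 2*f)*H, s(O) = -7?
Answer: 14494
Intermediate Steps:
X(H, f) = -H (X(H, f) = (-7*H)/7 = -H)
X(m(10), 191) + 14504 = -1*10 + 14504 = -10 + 14504 = 14494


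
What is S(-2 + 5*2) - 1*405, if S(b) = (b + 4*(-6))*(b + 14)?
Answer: -757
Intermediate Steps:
S(b) = (-24 + b)*(14 + b) (S(b) = (b - 24)*(14 + b) = (-24 + b)*(14 + b))
S(-2 + 5*2) - 1*405 = (-336 + (-2 + 5*2)**2 - 10*(-2 + 5*2)) - 1*405 = (-336 + (-2 + 10)**2 - 10*(-2 + 10)) - 405 = (-336 + 8**2 - 10*8) - 405 = (-336 + 64 - 80) - 405 = -352 - 405 = -757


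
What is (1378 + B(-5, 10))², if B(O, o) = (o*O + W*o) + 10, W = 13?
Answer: 2155024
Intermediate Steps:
B(O, o) = 10 + 13*o + O*o (B(O, o) = (o*O + 13*o) + 10 = (O*o + 13*o) + 10 = (13*o + O*o) + 10 = 10 + 13*o + O*o)
(1378 + B(-5, 10))² = (1378 + (10 + 13*10 - 5*10))² = (1378 + (10 + 130 - 50))² = (1378 + 90)² = 1468² = 2155024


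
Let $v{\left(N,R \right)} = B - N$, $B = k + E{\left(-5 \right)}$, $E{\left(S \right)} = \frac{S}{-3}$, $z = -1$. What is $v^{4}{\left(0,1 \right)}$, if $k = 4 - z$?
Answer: $\frac{160000}{81} \approx 1975.3$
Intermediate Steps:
$E{\left(S \right)} = - \frac{S}{3}$ ($E{\left(S \right)} = S \left(- \frac{1}{3}\right) = - \frac{S}{3}$)
$k = 5$ ($k = 4 - -1 = 4 + 1 = 5$)
$B = \frac{20}{3}$ ($B = 5 - - \frac{5}{3} = 5 + \frac{5}{3} = \frac{20}{3} \approx 6.6667$)
$v{\left(N,R \right)} = \frac{20}{3} - N$
$v^{4}{\left(0,1 \right)} = \left(\frac{20}{3} - 0\right)^{4} = \left(\frac{20}{3} + 0\right)^{4} = \left(\frac{20}{3}\right)^{4} = \frac{160000}{81}$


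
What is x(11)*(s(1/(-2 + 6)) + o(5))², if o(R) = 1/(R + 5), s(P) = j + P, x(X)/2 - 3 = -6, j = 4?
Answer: -22707/200 ≈ -113.54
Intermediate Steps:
x(X) = -6 (x(X) = 6 + 2*(-6) = 6 - 12 = -6)
s(P) = 4 + P
o(R) = 1/(5 + R)
x(11)*(s(1/(-2 + 6)) + o(5))² = -6*((4 + 1/(-2 + 6)) + 1/(5 + 5))² = -6*((4 + 1/4) + 1/10)² = -6*((4 + ¼) + ⅒)² = -6*(17/4 + ⅒)² = -6*(87/20)² = -6*7569/400 = -22707/200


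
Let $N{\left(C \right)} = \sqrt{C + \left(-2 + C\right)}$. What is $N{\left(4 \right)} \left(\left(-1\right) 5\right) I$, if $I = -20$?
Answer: $100 \sqrt{6} \approx 244.95$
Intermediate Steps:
$N{\left(C \right)} = \sqrt{-2 + 2 C}$
$N{\left(4 \right)} \left(\left(-1\right) 5\right) I = \sqrt{-2 + 2 \cdot 4} \left(\left(-1\right) 5\right) \left(-20\right) = \sqrt{-2 + 8} \left(-5\right) \left(-20\right) = \sqrt{6} \left(-5\right) \left(-20\right) = - 5 \sqrt{6} \left(-20\right) = 100 \sqrt{6}$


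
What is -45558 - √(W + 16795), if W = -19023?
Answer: -45558 - 2*I*√557 ≈ -45558.0 - 47.202*I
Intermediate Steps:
-45558 - √(W + 16795) = -45558 - √(-19023 + 16795) = -45558 - √(-2228) = -45558 - 2*I*√557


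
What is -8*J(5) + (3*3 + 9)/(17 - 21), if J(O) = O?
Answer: -89/2 ≈ -44.500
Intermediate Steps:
-8*J(5) + (3*3 + 9)/(17 - 21) = -8*5 + (3*3 + 9)/(17 - 21) = -40 + (9 + 9)/(-4) = -40 + 18*(-1/4) = -40 - 9/2 = -89/2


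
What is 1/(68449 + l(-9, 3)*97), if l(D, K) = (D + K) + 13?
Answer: 1/69128 ≈ 1.4466e-5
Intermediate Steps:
l(D, K) = 13 + D + K
1/(68449 + l(-9, 3)*97) = 1/(68449 + (13 - 9 + 3)*97) = 1/(68449 + 7*97) = 1/(68449 + 679) = 1/69128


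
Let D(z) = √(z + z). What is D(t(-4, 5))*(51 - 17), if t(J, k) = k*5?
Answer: 170*√2 ≈ 240.42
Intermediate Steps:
t(J, k) = 5*k
D(z) = √2*√z (D(z) = √(2*z) = √2*√z)
D(t(-4, 5))*(51 - 17) = (√2*√(5*5))*(51 - 17) = (√2*√25)*34 = (√2*5)*34 = (5*√2)*34 = 170*√2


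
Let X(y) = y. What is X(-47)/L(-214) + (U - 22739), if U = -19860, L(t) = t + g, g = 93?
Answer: -5154432/121 ≈ -42599.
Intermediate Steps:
L(t) = 93 + t (L(t) = t + 93 = 93 + t)
X(-47)/L(-214) + (U - 22739) = -47/(93 - 214) + (-19860 - 22739) = -47/(-121) - 42599 = -47*(-1/121) - 42599 = 47/121 - 42599 = -5154432/121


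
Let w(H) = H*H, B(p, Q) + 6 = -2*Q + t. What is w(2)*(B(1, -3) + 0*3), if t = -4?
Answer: -16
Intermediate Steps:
B(p, Q) = -10 - 2*Q (B(p, Q) = -6 + (-2*Q - 4) = -6 + (-4 - 2*Q) = -10 - 2*Q)
w(H) = H²
w(2)*(B(1, -3) + 0*3) = 2²*((-10 - 2*(-3)) + 0*3) = 4*((-10 + 6) + 0) = 4*(-4 + 0) = 4*(-4) = -16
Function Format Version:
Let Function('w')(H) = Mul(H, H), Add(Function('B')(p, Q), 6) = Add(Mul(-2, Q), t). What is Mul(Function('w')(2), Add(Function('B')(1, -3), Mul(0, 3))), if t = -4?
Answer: -16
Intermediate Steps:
Function('B')(p, Q) = Add(-10, Mul(-2, Q)) (Function('B')(p, Q) = Add(-6, Add(Mul(-2, Q), -4)) = Add(-6, Add(-4, Mul(-2, Q))) = Add(-10, Mul(-2, Q)))
Function('w')(H) = Pow(H, 2)
Mul(Function('w')(2), Add(Function('B')(1, -3), Mul(0, 3))) = Mul(Pow(2, 2), Add(Add(-10, Mul(-2, -3)), Mul(0, 3))) = Mul(4, Add(Add(-10, 6), 0)) = Mul(4, Add(-4, 0)) = Mul(4, -4) = -16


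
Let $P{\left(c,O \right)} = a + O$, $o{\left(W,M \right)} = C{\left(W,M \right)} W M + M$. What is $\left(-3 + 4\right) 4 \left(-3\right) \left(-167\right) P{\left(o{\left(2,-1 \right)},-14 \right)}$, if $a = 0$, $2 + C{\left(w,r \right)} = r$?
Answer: $-28056$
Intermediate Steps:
$C{\left(w,r \right)} = -2 + r$
$o{\left(W,M \right)} = M + M W \left(-2 + M\right)$ ($o{\left(W,M \right)} = \left(-2 + M\right) W M + M = W \left(-2 + M\right) M + M = M W \left(-2 + M\right) + M = M + M W \left(-2 + M\right)$)
$P{\left(c,O \right)} = O$ ($P{\left(c,O \right)} = 0 + O = O$)
$\left(-3 + 4\right) 4 \left(-3\right) \left(-167\right) P{\left(o{\left(2,-1 \right)},-14 \right)} = \left(-3 + 4\right) 4 \left(-3\right) \left(-167\right) \left(-14\right) = 1 \left(-12\right) \left(-167\right) \left(-14\right) = \left(-12\right) \left(-167\right) \left(-14\right) = 2004 \left(-14\right) = -28056$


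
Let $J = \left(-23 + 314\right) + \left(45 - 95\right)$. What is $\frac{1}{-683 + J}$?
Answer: $- \frac{1}{442} \approx -0.0022624$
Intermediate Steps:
$J = 241$ ($J = 291 - 50 = 241$)
$\frac{1}{-683 + J} = \frac{1}{-683 + 241} = \frac{1}{-442} = - \frac{1}{442}$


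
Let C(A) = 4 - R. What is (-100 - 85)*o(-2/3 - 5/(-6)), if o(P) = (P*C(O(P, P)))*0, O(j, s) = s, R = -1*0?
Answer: 0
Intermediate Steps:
R = 0
C(A) = 4 (C(A) = 4 - 1*0 = 4 + 0 = 4)
o(P) = 0 (o(P) = (P*4)*0 = (4*P)*0 = 0)
(-100 - 85)*o(-2/3 - 5/(-6)) = (-100 - 85)*0 = -185*0 = 0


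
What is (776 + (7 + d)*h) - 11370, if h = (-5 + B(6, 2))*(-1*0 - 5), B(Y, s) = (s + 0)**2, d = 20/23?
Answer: -242757/23 ≈ -10555.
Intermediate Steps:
d = 20/23 (d = 20*(1/23) = 20/23 ≈ 0.86957)
B(Y, s) = s**2
h = 5 (h = (-5 + 2**2)*(-1*0 - 5) = (-5 + 4)*(0 - 5) = -1*(-5) = 5)
(776 + (7 + d)*h) - 11370 = (776 + (7 + 20/23)*5) - 11370 = (776 + (181/23)*5) - 11370 = (776 + 905/23) - 11370 = 18753/23 - 11370 = -242757/23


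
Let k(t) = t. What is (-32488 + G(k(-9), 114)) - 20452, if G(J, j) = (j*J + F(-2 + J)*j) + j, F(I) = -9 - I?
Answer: -53624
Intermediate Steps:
G(J, j) = j + J*j + j*(-7 - J) (G(J, j) = (j*J + (-9 - (-2 + J))*j) + j = (J*j + (-9 + (2 - J))*j) + j = (J*j + (-7 - J)*j) + j = (J*j + j*(-7 - J)) + j = j + J*j + j*(-7 - J))
(-32488 + G(k(-9), 114)) - 20452 = (-32488 - 6*114) - 20452 = (-32488 - 684) - 20452 = -33172 - 20452 = -53624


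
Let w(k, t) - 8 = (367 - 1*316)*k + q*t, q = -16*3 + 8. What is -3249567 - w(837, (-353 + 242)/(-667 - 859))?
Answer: -2511993686/763 ≈ -3.2923e+6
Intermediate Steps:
q = -40 (q = -48 + 8 = -40)
w(k, t) = 8 - 40*t + 51*k (w(k, t) = 8 + ((367 - 1*316)*k - 40*t) = 8 + ((367 - 316)*k - 40*t) = 8 + (51*k - 40*t) = 8 + (-40*t + 51*k) = 8 - 40*t + 51*k)
-3249567 - w(837, (-353 + 242)/(-667 - 859)) = -3249567 - (8 - 40*(-353 + 242)/(-667 - 859) + 51*837) = -3249567 - (8 - (-4440)/(-1526) + 42687) = -3249567 - (8 - (-4440)*(-1)/1526 + 42687) = -3249567 - (8 - 40*111/1526 + 42687) = -3249567 - (8 - 2220/763 + 42687) = -3249567 - 1*32574065/763 = -3249567 - 32574065/763 = -2511993686/763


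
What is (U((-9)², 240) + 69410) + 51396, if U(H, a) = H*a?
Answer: 140246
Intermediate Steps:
(U((-9)², 240) + 69410) + 51396 = ((-9)²*240 + 69410) + 51396 = (81*240 + 69410) + 51396 = (19440 + 69410) + 51396 = 88850 + 51396 = 140246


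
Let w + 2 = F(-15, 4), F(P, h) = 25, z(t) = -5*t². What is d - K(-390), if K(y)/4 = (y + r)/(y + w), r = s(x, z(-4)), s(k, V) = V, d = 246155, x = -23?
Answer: 90337005/367 ≈ 2.4615e+5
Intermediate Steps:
r = -80 (r = -5*(-4)² = -5*16 = -80)
w = 23 (w = -2 + 25 = 23)
K(y) = 4*(-80 + y)/(23 + y) (K(y) = 4*((y - 80)/(y + 23)) = 4*((-80 + y)/(23 + y)) = 4*(-80 + y)/(23 + y))
d - K(-390) = 246155 - 4*(-80 - 390)/(23 - 390) = 246155 - 4*(-470)/(-367) = 246155 - 4*(-1)*(-470)/367 = 246155 - 1*1880/367 = 246155 - 1880/367 = 90337005/367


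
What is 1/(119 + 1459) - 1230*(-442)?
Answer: 857895481/1578 ≈ 5.4366e+5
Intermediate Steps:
1/(119 + 1459) - 1230*(-442) = 1/1578 + 543660 = 857895481/1578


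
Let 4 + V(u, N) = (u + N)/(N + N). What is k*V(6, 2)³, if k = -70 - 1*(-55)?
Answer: 120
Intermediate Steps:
V(u, N) = -4 + (N + u)/(2*N) (V(u, N) = -4 + (u + N)/(N + N) = -4 + (N + u)/((2*N)) = -4 + (N + u)*(1/(2*N)) = -4 + (N + u)/(2*N))
k = -15 (k = -70 + 55 = -15)
k*V(6, 2)³ = -15*(6 - 7*2)³/64 = -15*(6 - 14)³/64 = -15*((½)*(½)*(-8))³ = -15*(-2)³ = -15*(-8) = 120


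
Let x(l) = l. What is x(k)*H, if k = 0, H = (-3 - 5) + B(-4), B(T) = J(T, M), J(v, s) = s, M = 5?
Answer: 0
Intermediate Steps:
B(T) = 5
H = -3 (H = (-3 - 5) + 5 = -8 + 5 = -3)
x(k)*H = 0*(-3) = 0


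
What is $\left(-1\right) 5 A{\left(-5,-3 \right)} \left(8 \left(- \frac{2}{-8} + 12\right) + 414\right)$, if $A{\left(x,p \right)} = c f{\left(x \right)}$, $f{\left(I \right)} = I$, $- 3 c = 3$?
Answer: $-12800$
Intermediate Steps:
$c = -1$ ($c = \left(- \frac{1}{3}\right) 3 = -1$)
$A{\left(x,p \right)} = - x$
$\left(-1\right) 5 A{\left(-5,-3 \right)} \left(8 \left(- \frac{2}{-8} + 12\right) + 414\right) = \left(-1\right) 5 \left(\left(-1\right) \left(-5\right)\right) \left(8 \left(- \frac{2}{-8} + 12\right) + 414\right) = \left(-5\right) 5 \left(8 \left(\left(-2\right) \left(- \frac{1}{8}\right) + 12\right) + 414\right) = - 25 \left(8 \left(\frac{1}{4} + 12\right) + 414\right) = - 25 \left(8 \cdot \frac{49}{4} + 414\right) = - 25 \left(98 + 414\right) = \left(-25\right) 512 = -12800$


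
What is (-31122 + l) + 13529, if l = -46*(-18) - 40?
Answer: -16805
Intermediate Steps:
l = 788 (l = 828 - 40 = 788)
(-31122 + l) + 13529 = (-31122 + 788) + 13529 = -30334 + 13529 = -16805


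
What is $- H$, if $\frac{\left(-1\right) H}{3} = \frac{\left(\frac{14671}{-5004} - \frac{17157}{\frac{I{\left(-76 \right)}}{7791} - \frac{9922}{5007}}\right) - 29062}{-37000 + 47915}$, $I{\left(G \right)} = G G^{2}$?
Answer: $- \frac{3639623193004199}{460264394730372} \approx -7.9077$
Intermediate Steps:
$I{\left(G \right)} = G^{3}$
$H = \frac{3639623193004199}{460264394730372}$ ($H = - 3 \frac{\left(\frac{14671}{-5004} - \frac{17157}{\frac{\left(-76\right)^{3}}{7791} - \frac{9922}{5007}}\right) - 29062}{-37000 + 47915} = - 3 \frac{\left(14671 \left(- \frac{1}{5004}\right) - \frac{17157}{\left(-438976\right) \frac{1}{7791} - \frac{9922}{5007}}\right) - 29062}{10915} = - 3 \left(\left(- \frac{14671}{5004} - \frac{17157}{- \frac{438976}{7791} - \frac{9922}{5007}}\right) - 29062\right) \frac{1}{10915} = - 3 \left(\left(- \frac{14671}{5004} - \frac{17157}{- \frac{252806126}{4334393}}\right) - 29062\right) \frac{1}{10915} = - 3 \left(\left(- \frac{14671}{5004} - - \frac{74365180701}{252806126}\right) - 29062\right) \frac{1}{10915} = - 3 \left(\left(- \frac{14671}{5004} + \frac{74365180701}{252806126}\right) - 29062\right) \frac{1}{10915} = - 3 \left(\frac{184207222776629}{632520927252} - 29062\right) \frac{1}{10915} = - 3 \left(\left(- \frac{18198115965020995}{632520927252}\right) \frac{1}{10915}\right) = \left(-3\right) \left(- \frac{3639623193004199}{1380793184191116}\right) = \frac{3639623193004199}{460264394730372} \approx 7.9077$)
$- H = \left(-1\right) \frac{3639623193004199}{460264394730372} = - \frac{3639623193004199}{460264394730372}$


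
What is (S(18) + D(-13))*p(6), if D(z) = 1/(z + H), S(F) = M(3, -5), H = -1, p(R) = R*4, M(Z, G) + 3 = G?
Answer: -1356/7 ≈ -193.71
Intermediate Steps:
M(Z, G) = -3 + G
p(R) = 4*R
S(F) = -8 (S(F) = -3 - 5 = -8)
D(z) = 1/(-1 + z) (D(z) = 1/(z - 1) = 1/(-1 + z))
(S(18) + D(-13))*p(6) = (-8 + 1/(-1 - 13))*(4*6) = (-8 + 1/(-14))*24 = (-8 - 1/14)*24 = -113/14*24 = -1356/7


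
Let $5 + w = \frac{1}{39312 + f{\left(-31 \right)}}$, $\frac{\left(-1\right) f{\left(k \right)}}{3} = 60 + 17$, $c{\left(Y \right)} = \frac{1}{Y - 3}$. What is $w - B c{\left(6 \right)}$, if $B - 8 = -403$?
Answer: $\frac{1650087}{13027} \approx 126.67$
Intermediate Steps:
$c{\left(Y \right)} = \frac{1}{-3 + Y}$
$B = -395$ ($B = 8 - 403 = -395$)
$f{\left(k \right)} = -231$ ($f{\left(k \right)} = - 3 \left(60 + 17\right) = \left(-3\right) 77 = -231$)
$w = - \frac{195404}{39081}$ ($w = -5 + \frac{1}{39312 - 231} = -5 + \frac{1}{39081} = - \frac{195404}{39081} \approx -5.0$)
$w - B c{\left(6 \right)} = - \frac{195404}{39081} - - \frac{395}{-3 + 6} = - \frac{195404}{39081} - - \frac{395}{3} = - \frac{195404}{39081} + \frac{395}{3} = \frac{1650087}{13027}$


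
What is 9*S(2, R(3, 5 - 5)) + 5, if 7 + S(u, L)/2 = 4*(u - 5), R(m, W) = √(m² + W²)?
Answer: -337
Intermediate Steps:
R(m, W) = √(W² + m²)
S(u, L) = -54 + 8*u (S(u, L) = -14 + 2*(4*(u - 5)) = -14 + 2*(4*(-5 + u)) = -14 + 2*(-20 + 4*u) = -14 + (-40 + 8*u) = -54 + 8*u)
9*S(2, R(3, 5 - 5)) + 5 = 9*(-54 + 8*2) + 5 = 9*(-54 + 16) + 5 = 9*(-38) + 5 = -342 + 5 = -337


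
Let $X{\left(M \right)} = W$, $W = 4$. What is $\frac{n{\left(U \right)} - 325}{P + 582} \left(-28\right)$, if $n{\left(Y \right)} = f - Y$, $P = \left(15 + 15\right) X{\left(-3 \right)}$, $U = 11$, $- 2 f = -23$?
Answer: $\frac{4543}{351} \approx 12.943$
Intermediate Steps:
$f = \frac{23}{2}$ ($f = \left(- \frac{1}{2}\right) \left(-23\right) = \frac{23}{2} \approx 11.5$)
$X{\left(M \right)} = 4$
$P = 120$ ($P = \left(15 + 15\right) 4 = 30 \cdot 4 = 120$)
$n{\left(Y \right)} = \frac{23}{2} - Y$
$\frac{n{\left(U \right)} - 325}{P + 582} \left(-28\right) = \frac{\left(\frac{23}{2} - 11\right) - 325}{120 + 582} \left(-28\right) = \frac{\left(\frac{23}{2} - 11\right) - 325}{702} \left(-28\right) = \left(\frac{1}{2} - 325\right) \frac{1}{702} \left(-28\right) = \left(- \frac{649}{2}\right) \frac{1}{702} \left(-28\right) = \left(- \frac{649}{1404}\right) \left(-28\right) = \frac{4543}{351}$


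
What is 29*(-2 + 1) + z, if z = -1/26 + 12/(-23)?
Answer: -17677/598 ≈ -29.560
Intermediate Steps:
z = -335/598 (z = -1*1/26 + 12*(-1/23) = -1/26 - 12/23 = -335/598 ≈ -0.56020)
29*(-2 + 1) + z = 29*(-2 + 1) - 335/598 = 29*(-1) - 335/598 = -29 - 335/598 = -17677/598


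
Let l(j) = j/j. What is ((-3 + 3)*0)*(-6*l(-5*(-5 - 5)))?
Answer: 0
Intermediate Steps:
l(j) = 1
((-3 + 3)*0)*(-6*l(-5*(-5 - 5))) = ((-3 + 3)*0)*(-6*1) = (0*0)*(-6) = 0*(-6) = 0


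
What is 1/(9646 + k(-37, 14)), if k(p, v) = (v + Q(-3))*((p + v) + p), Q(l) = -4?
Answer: 1/9046 ≈ 0.00011055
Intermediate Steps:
k(p, v) = (-4 + v)*(v + 2*p) (k(p, v) = (v - 4)*((p + v) + p) = (-4 + v)*(v + 2*p))
1/(9646 + k(-37, 14)) = 1/(9646 + (14² - 8*(-37) - 4*14 + 2*(-37)*14)) = 1/(9646 + (196 + 296 - 56 - 1036)) = 1/(9646 - 600) = 1/9046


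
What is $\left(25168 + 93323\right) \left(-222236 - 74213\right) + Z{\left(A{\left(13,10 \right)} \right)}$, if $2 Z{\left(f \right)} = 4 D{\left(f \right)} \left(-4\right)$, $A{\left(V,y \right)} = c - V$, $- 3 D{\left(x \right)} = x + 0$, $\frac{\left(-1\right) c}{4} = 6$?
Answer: $- \frac{105379615673}{3} \approx -3.5127 \cdot 10^{10}$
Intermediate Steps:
$c = -24$ ($c = \left(-4\right) 6 = -24$)
$D{\left(x \right)} = - \frac{x}{3}$ ($D{\left(x \right)} = - \frac{x + 0}{3} = - \frac{x}{3}$)
$A{\left(V,y \right)} = -24 - V$
$Z{\left(f \right)} = \frac{8 f}{3}$ ($Z{\left(f \right)} = \frac{4 \left(- \frac{f}{3}\right) \left(-4\right)}{2} = \frac{- \frac{4 f}{3} \left(-4\right)}{2} = \frac{\frac{16}{3} f}{2} = \frac{8 f}{3}$)
$\left(25168 + 93323\right) \left(-222236 - 74213\right) + Z{\left(A{\left(13,10 \right)} \right)} = \left(25168 + 93323\right) \left(-222236 - 74213\right) + \frac{8 \left(-24 - 13\right)}{3} = 118491 \left(-296449\right) + \frac{8 \left(-24 - 13\right)}{3} = -35126538459 + \frac{8}{3} \left(-37\right) = -35126538459 - \frac{296}{3} = - \frac{105379615673}{3}$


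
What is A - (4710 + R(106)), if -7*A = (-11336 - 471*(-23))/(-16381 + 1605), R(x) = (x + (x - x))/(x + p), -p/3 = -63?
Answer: -143724704577/30512440 ≈ -4710.4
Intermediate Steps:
p = 189 (p = -3*(-63) = 189)
R(x) = x/(189 + x) (R(x) = (x + (x - x))/(x + 189) = (x + 0)/(189 + x) = x/(189 + x))
A = -503/103432 (A = -(-11336 - 471*(-23))/(7*(-16381 + 1605)) = -(-11336 + 10833)/(7*(-14776)) = -(-503)*(-1)/(7*14776) = -⅐*503/14776 = -503/103432 ≈ -0.0048631)
A - (4710 + R(106)) = -503/103432 - (4710 + 106/(189 + 106)) = -503/103432 - (4710 + 106/295) = -503/103432 - 1*1389556/295 = -503/103432 - 1389556/295 = -143724704577/30512440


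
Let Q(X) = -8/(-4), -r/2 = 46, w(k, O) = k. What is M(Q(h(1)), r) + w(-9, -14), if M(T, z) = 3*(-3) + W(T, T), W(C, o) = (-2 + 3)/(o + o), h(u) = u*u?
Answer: -71/4 ≈ -17.750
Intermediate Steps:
h(u) = u²
r = -92 (r = -2*46 = -92)
Q(X) = 2 (Q(X) = -8*(-¼) = 2)
W(C, o) = 1/(2*o)
M(T, z) = -9 + 1/(2*T) (M(T, z) = 3*(-3) + 1/(2*T) = -9 + 1/(2*T))
M(Q(h(1)), r) + w(-9, -14) = (-9 + (½)/2) - 9 = (-9 + (½)*(½)) - 9 = (-9 + ¼) - 9 = -35/4 - 9 = -71/4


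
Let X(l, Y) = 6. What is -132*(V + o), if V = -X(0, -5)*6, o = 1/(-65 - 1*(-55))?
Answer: 23826/5 ≈ 4765.2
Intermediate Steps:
o = -⅒ (o = 1/(-65 + 55) = 1/(-10) = -⅒ ≈ -0.10000)
V = -36 (V = -1*6*6 = -6*6 = -36)
-132*(V + o) = -132*(-36 - ⅒) = -132*(-361/10) = 23826/5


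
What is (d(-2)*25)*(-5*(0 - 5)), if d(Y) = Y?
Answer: -1250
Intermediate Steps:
(d(-2)*25)*(-5*(0 - 5)) = (-2*25)*(-5*(0 - 5)) = -(-250)*(-5) = -50*25 = -1250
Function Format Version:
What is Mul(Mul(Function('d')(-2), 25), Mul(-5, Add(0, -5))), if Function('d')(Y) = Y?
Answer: -1250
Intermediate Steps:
Mul(Mul(Function('d')(-2), 25), Mul(-5, Add(0, -5))) = Mul(Mul(-2, 25), Mul(-5, Add(0, -5))) = Mul(-50, Mul(-5, -5)) = Mul(-50, 25) = -1250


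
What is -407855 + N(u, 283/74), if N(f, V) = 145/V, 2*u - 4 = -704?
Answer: -115412235/283 ≈ -4.0782e+5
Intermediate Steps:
u = -350 (u = 2 + (½)*(-704) = 2 - 352 = -350)
-407855 + N(u, 283/74) = -407855 + 145/((283/74)) = -407855 + 145/((283*(1/74))) = -407855 + 145/(283/74) = -407855 + 145*(74/283) = -407855 + 10730/283 = -115412235/283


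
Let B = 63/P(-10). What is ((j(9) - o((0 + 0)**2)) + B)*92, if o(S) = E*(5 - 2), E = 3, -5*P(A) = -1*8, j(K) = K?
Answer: 7245/2 ≈ 3622.5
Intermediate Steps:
P(A) = 8/5 (P(A) = -(-1)*8/5 = -1/5*(-8) = 8/5)
o(S) = 9 (o(S) = 3*(5 - 2) = 3*3 = 9)
B = 315/8 (B = 63/(8/5) = 63*(5/8) = 315/8 ≈ 39.375)
((j(9) - o((0 + 0)**2)) + B)*92 = ((9 - 1*9) + 315/8)*92 = ((9 - 9) + 315/8)*92 = (0 + 315/8)*92 = (315/8)*92 = 7245/2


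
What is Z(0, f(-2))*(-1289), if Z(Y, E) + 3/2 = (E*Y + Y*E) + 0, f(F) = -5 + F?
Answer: 3867/2 ≈ 1933.5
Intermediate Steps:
Z(Y, E) = -3/2 + 2*E*Y (Z(Y, E) = -3/2 + ((E*Y + Y*E) + 0) = -3/2 + ((E*Y + E*Y) + 0) = -3/2 + (2*E*Y + 0) = -3/2 + 2*E*Y)
Z(0, f(-2))*(-1289) = (-3/2 + 2*(-5 - 2)*0)*(-1289) = (-3/2 + 2*(-7)*0)*(-1289) = (-3/2 + 0)*(-1289) = -3/2*(-1289) = 3867/2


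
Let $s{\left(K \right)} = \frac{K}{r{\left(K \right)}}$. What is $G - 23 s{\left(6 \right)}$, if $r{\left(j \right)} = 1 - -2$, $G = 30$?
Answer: $-16$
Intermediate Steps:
$r{\left(j \right)} = 3$ ($r{\left(j \right)} = 1 + 2 = 3$)
$s{\left(K \right)} = \frac{K}{3}$
$G - 23 s{\left(6 \right)} = 30 - 23 \cdot \frac{1}{3} \cdot 6 = 30 - 46 = -16$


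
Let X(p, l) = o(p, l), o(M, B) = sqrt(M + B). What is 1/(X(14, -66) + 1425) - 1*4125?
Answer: -4125 + 1/(1425 + 2*I*sqrt(13)) ≈ -4125.0 - 3.5511e-6*I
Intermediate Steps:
o(M, B) = sqrt(B + M)
X(p, l) = sqrt(l + p)
1/(X(14, -66) + 1425) - 1*4125 = 1/(sqrt(-66 + 14) + 1425) - 1*4125 = 1/(sqrt(-52) + 1425) - 4125 = 1/(2*I*sqrt(13) + 1425) - 4125 = 1/(1425 + 2*I*sqrt(13)) - 4125 = -4125 + 1/(1425 + 2*I*sqrt(13))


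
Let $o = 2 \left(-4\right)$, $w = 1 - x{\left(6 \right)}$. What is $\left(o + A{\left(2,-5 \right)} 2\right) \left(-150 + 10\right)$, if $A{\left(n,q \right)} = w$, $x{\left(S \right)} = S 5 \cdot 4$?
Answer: $34440$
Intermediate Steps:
$x{\left(S \right)} = 20 S$ ($x{\left(S \right)} = 5 S 4 = 20 S$)
$w = -119$ ($w = 1 - 20 \cdot 6 = 1 - 120 = -119$)
$A{\left(n,q \right)} = -119$
$o = -8$
$\left(o + A{\left(2,-5 \right)} 2\right) \left(-150 + 10\right) = \left(-8 - 238\right) \left(-150 + 10\right) = \left(-8 - 238\right) \left(-140\right) = \left(-246\right) \left(-140\right) = 34440$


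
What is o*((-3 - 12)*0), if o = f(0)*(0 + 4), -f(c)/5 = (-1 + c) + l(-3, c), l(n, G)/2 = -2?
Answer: 0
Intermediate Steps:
l(n, G) = -4 (l(n, G) = 2*(-2) = -4)
f(c) = 25 - 5*c (f(c) = -5*((-1 + c) - 4) = -5*(-5 + c) = 25 - 5*c)
o = 100 (o = (25 - 5*0)*(0 + 4) = (25 + 0)*4 = 25*4 = 100)
o*((-3 - 12)*0) = 100*((-3 - 12)*0) = 100*(-15*0) = 100*0 = 0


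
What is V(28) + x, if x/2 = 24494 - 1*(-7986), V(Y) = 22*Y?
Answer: 65576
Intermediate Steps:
x = 64960 (x = 2*(24494 - 1*(-7986)) = 2*(24494 + 7986) = 2*32480 = 64960)
V(28) + x = 22*28 + 64960 = 616 + 64960 = 65576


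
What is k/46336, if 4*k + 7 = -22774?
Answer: -22781/185344 ≈ -0.12291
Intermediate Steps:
k = -22781/4 (k = -7/4 + (1/4)*(-22774) = -7/4 - 11387/2 = -22781/4 ≈ -5695.3)
k/46336 = -22781/4/46336 = -22781/4*1/46336 = -22781/185344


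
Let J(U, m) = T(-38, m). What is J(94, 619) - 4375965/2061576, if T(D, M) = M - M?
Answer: -132605/62472 ≈ -2.1226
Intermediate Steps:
T(D, M) = 0
J(U, m) = 0
J(94, 619) - 4375965/2061576 = 0 - 4375965/2061576 = 0 - 1*132605/62472 = 0 - 132605/62472 = -132605/62472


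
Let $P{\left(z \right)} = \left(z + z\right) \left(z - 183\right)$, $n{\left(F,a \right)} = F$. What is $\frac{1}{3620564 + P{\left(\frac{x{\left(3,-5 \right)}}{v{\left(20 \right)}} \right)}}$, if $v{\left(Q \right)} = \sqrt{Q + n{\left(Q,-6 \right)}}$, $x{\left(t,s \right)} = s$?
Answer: $\frac{57929044}{209735882332561} - \frac{1464 \sqrt{10}}{209735882332561} \approx 2.7618 \cdot 10^{-7}$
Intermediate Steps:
$v{\left(Q \right)} = \sqrt{2} \sqrt{Q}$ ($v{\left(Q \right)} = \sqrt{Q + Q} = \sqrt{2 Q} = \sqrt{2} \sqrt{Q}$)
$P{\left(z \right)} = 2 z \left(-183 + z\right)$
$\frac{1}{3620564 + P{\left(\frac{x{\left(3,-5 \right)}}{v{\left(20 \right)}} \right)}} = \frac{1}{3620564 + 2 \left(- \frac{5}{\sqrt{2} \sqrt{20}}\right) \left(-183 - \frac{5}{\sqrt{2} \sqrt{20}}\right)} = \frac{1}{3620564 + 2 \left(- \frac{5}{\sqrt{2} \cdot 2 \sqrt{5}}\right) \left(-183 - \frac{5}{\sqrt{2} \cdot 2 \sqrt{5}}\right)} = \frac{1}{3620564 + 2 \left(- \frac{5}{2 \sqrt{10}}\right) \left(-183 - \frac{5}{2 \sqrt{10}}\right)} = \frac{1}{3620564 + 2 \left(- 5 \frac{\sqrt{10}}{20}\right) \left(-183 - 5 \frac{\sqrt{10}}{20}\right)} = \frac{1}{3620564 + 2 \left(- \frac{\sqrt{10}}{4}\right) \left(-183 - \frac{\sqrt{10}}{4}\right)} = \frac{1}{3620564 - \frac{\sqrt{10} \left(-183 - \frac{\sqrt{10}}{4}\right)}{2}}$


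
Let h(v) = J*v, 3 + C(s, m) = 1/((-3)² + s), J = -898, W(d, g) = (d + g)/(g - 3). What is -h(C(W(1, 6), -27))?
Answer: -44451/17 ≈ -2614.8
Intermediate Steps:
W(d, g) = (d + g)/(-3 + g)
C(s, m) = -3 + 1/(9 + s) (C(s, m) = -3 + 1/((-3)² + s) = -3 + 1/(9 + s))
h(v) = -898*v
-h(C(W(1, 6), -27)) = -(-898)*(-26 - 3*(1 + 6)/(-3 + 6))/(9 + (1 + 6)/(-3 + 6)) = -(-898)*(-26 - 3*7/3)/(9 + 7/3) = -(-898)*(-26 - 7)/(34/3) = -(-898)*(3/34)*(-33) = -(-898)*(-99)/34 = -1*44451/17 = -44451/17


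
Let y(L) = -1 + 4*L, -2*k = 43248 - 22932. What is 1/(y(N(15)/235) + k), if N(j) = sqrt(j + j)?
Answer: -112206155/1139902328549 - 188*sqrt(30)/1139902328549 ≈ -9.8436e-5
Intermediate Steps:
N(j) = sqrt(2)*sqrt(j) (N(j) = sqrt(2*j) = sqrt(2)*sqrt(j))
k = -10158 (k = -(43248 - 22932)/2 = -1/2*20316 = -10158)
1/(y(N(15)/235) + k) = 1/((-1 + 4*((sqrt(2)*sqrt(15))/235)) - 10158) = 1/((-1 + 4*(sqrt(30)*(1/235))) - 10158) = 1/((-1 + 4*(sqrt(30)/235)) - 10158) = 1/((-1 + 4*sqrt(30)/235) - 10158) = 1/(-10159 + 4*sqrt(30)/235)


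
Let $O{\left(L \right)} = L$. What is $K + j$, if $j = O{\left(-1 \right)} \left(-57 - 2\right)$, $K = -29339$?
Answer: $-29280$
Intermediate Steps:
$j = 59$ ($j = - (-57 - 2) = \left(-1\right) \left(-59\right) = 59$)
$K + j = -29339 + 59 = -29280$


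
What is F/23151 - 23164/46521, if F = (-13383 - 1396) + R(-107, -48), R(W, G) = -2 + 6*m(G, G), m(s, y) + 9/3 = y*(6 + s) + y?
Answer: -225138025/359002557 ≈ -0.62712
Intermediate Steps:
m(s, y) = -3 + y + y*(6 + s) (m(s, y) = -3 + (y*(6 + s) + y) = -3 + (y + y*(6 + s)) = -3 + y + y*(6 + s))
R(W, G) = -20 + 6*G² + 42*G (R(W, G) = -2 + 6*(-3 + 7*G + G*G) = -2 + 6*(-3 + 7*G + G²) = -2 + 6*(-3 + G² + 7*G) = -2 + (-18 + 6*G² + 42*G) = -20 + 6*G² + 42*G)
F = -2991 (F = (-13383 - 1396) + (-20 + 6*(-48)² + 42*(-48)) = -14779 + (-20 + 6*2304 - 2016) = -14779 + (-20 + 13824 - 2016) = -14779 + 11788 = -2991)
F/23151 - 23164/46521 = -2991/23151 - 23164/46521 = -2991*1/23151 - 23164*1/46521 = -997/7717 - 23164/46521 = -225138025/359002557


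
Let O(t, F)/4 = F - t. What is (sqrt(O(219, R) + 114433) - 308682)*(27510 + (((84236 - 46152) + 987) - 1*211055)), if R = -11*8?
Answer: 44596523268 - 144474*sqrt(113205) ≈ 4.4548e+10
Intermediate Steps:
R = -88
O(t, F) = -4*t + 4*F (O(t, F) = 4*(F - t) = -4*t + 4*F)
(sqrt(O(219, R) + 114433) - 308682)*(27510 + (((84236 - 46152) + 987) - 1*211055)) = (sqrt((-4*219 + 4*(-88)) + 114433) - 308682)*(27510 + (((84236 - 46152) + 987) - 1*211055)) = (sqrt((-876 - 352) + 114433) - 308682)*(27510 + ((38084 + 987) - 211055)) = (sqrt(-1228 + 114433) - 308682)*(27510 + (39071 - 211055)) = (sqrt(113205) - 308682)*(27510 - 171984) = (-308682 + sqrt(113205))*(-144474) = 44596523268 - 144474*sqrt(113205)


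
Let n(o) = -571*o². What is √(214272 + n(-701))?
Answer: I*√280375699 ≈ 16744.0*I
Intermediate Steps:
√(214272 + n(-701)) = √(214272 - 571*(-701)²) = √(214272 - 571*491401) = √(214272 - 280589971) = √(-280375699) = I*√280375699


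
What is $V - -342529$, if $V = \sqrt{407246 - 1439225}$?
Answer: $342529 + i \sqrt{1031979} \approx 3.4253 \cdot 10^{5} + 1015.9 i$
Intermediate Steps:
$V = i \sqrt{1031979}$ ($V = \sqrt{-1031979} = i \sqrt{1031979} \approx 1015.9 i$)
$V - -342529 = i \sqrt{1031979} - -342529 = i \sqrt{1031979} + 342529 = 342529 + i \sqrt{1031979}$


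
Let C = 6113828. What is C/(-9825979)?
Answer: -6113828/9825979 ≈ -0.62221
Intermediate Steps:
C/(-9825979) = 6113828/(-9825979) = 6113828*(-1/9825979) = -6113828/9825979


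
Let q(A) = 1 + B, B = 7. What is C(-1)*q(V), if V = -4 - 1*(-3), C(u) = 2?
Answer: 16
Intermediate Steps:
V = -1 (V = -4 + 3 = -1)
q(A) = 8 (q(A) = 1 + 7 = 8)
C(-1)*q(V) = 2*8 = 16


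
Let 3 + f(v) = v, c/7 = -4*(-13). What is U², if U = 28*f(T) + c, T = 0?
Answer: 78400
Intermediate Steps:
c = 364 (c = 7*(-4*(-13)) = 7*52 = 364)
f(v) = -3 + v
U = 280 (U = 28*(-3 + 0) + 364 = 28*(-3) + 364 = -84 + 364 = 280)
U² = 280² = 78400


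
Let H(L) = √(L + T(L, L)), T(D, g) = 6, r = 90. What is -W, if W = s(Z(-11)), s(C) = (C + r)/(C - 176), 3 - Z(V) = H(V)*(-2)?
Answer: 16069/29949 + 532*I*√5/29949 ≈ 0.53655 + 0.03972*I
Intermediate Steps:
H(L) = √(6 + L) (H(L) = √(L + 6) = √(6 + L))
Z(V) = 3 + 2*√(6 + V) (Z(V) = 3 - √(6 + V)*(-2) = 3 - (-2)*√(6 + V) = 3 + 2*√(6 + V))
s(C) = (90 + C)/(-176 + C) (s(C) = (C + 90)/(C - 176) = (90 + C)/(-176 + C))
W = (93 + 2*I*√5)/(-173 + 2*I*√5) (W = (90 + (3 + 2*√(6 - 11)))/(-176 + (3 + 2*√(6 - 11))) = (90 + (3 + 2*√(-5)))/(-176 + (3 + 2*√(-5))) = (90 + (3 + 2*(I*√5)))/(-176 + (3 + 2*(I*√5))) = (90 + (3 + 2*I*√5))/(-176 + (3 + 2*I*√5)) = (93 + 2*I*√5)/(-173 + 2*I*√5) ≈ -0.53655 - 0.03972*I)
-W = -(-93*I + 2*√5)/(2*√5 + 173*I)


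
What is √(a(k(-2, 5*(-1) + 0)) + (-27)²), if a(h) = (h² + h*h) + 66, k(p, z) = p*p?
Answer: √827 ≈ 28.758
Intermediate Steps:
k(p, z) = p²
a(h) = 66 + 2*h² (a(h) = (h² + h²) + 66 = 2*h² + 66 = 66 + 2*h²)
√(a(k(-2, 5*(-1) + 0)) + (-27)²) = √((66 + 2*((-2)²)²) + (-27)²) = √((66 + 2*4²) + 729) = √((66 + 2*16) + 729) = √((66 + 32) + 729) = √(98 + 729) = √827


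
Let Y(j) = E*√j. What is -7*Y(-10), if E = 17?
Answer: -119*I*√10 ≈ -376.31*I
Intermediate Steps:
Y(j) = 17*√j
-7*Y(-10) = -119*√(-10) = -119*I*√10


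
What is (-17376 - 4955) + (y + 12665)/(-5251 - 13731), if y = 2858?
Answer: -423902565/18982 ≈ -22332.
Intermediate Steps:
(-17376 - 4955) + (y + 12665)/(-5251 - 13731) = (-17376 - 4955) + (2858 + 12665)/(-5251 - 13731) = -22331 + 15523/(-18982) = -22331 + 15523*(-1/18982) = -22331 - 15523/18982 = -423902565/18982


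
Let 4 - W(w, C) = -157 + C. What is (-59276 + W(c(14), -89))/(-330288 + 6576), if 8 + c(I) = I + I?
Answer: 29513/161856 ≈ 0.18234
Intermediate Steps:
c(I) = -8 + 2*I (c(I) = -8 + (I + I) = -8 + 2*I)
W(w, C) = 161 - C (W(w, C) = 4 - (-157 + C) = 4 + (157 - C) = 161 - C)
(-59276 + W(c(14), -89))/(-330288 + 6576) = (-59276 + (161 - 1*(-89)))/(-330288 + 6576) = (-59276 + (161 + 89))/(-323712) = (-59276 + 250)*(-1/323712) = -59026*(-1/323712) = 29513/161856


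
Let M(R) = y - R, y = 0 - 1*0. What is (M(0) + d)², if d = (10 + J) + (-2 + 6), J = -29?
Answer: 225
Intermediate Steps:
y = 0 (y = 0 + 0 = 0)
M(R) = -R (M(R) = 0 - R = -R)
d = -15 (d = (10 - 29) + (-2 + 6) = -19 + 4 = -15)
(M(0) + d)² = (-1*0 - 15)² = (0 - 15)² = (-15)² = 225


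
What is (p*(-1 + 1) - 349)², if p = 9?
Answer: 121801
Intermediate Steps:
(p*(-1 + 1) - 349)² = (9*(-1 + 1) - 349)² = (9*0 - 349)² = (0 - 349)² = (-349)² = 121801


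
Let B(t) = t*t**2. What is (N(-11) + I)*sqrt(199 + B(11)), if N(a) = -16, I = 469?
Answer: 1359*sqrt(170) ≈ 17719.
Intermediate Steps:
B(t) = t**3
(N(-11) + I)*sqrt(199 + B(11)) = (-16 + 469)*sqrt(199 + 11**3) = 453*sqrt(199 + 1331) = 453*sqrt(1530) = 453*(3*sqrt(170)) = 1359*sqrt(170)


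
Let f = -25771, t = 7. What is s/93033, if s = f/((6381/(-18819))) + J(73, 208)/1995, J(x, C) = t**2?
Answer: 15357845848/18798713145 ≈ 0.81696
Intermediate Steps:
J(x, C) = 49 (J(x, C) = 7**2 = 49)
s = 15357845848/202065 (s = -25771/(6381/(-18819)) + 49/1995 = -25771/(6381*(-1/18819)) + 49*(1/1995) = -25771/(-709/2091) + 7/285 = -25771*(-2091/709) + 7/285 = 53887161/709 + 7/285 = 15357845848/202065 ≈ 76005.)
s/93033 = (15357845848/202065)/93033 = (15357845848/202065)*(1/93033) = 15357845848/18798713145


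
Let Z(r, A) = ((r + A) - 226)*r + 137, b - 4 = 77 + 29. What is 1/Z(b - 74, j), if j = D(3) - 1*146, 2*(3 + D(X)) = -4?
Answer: -1/12139 ≈ -8.2379e-5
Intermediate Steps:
D(X) = -5 (D(X) = -3 + (½)*(-4) = -3 - 2 = -5)
b = 110 (b = 4 + (77 + 29) = 4 + 106 = 110)
j = -151 (j = -5 - 1*146 = -5 - 146 = -151)
Z(r, A) = 137 + r*(-226 + A + r) (Z(r, A) = ((A + r) - 226)*r + 137 = (-226 + A + r)*r + 137 = r*(-226 + A + r) + 137 = 137 + r*(-226 + A + r))
1/Z(b - 74, j) = 1/(137 + (110 - 74)² - 226*(110 - 74) - 151*(110 - 74)) = 1/(137 + 36² - 226*36 - 151*36) = 1/(137 + 1296 - 8136 - 5436) = 1/(-12139) = -1/12139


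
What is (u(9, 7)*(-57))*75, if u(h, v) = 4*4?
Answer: -68400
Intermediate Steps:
u(h, v) = 16
(u(9, 7)*(-57))*75 = (16*(-57))*75 = -912*75 = -68400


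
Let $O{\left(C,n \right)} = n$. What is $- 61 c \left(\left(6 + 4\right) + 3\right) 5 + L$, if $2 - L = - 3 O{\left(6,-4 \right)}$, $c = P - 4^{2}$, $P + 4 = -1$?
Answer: $83255$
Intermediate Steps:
$P = -5$ ($P = -4 - 1 = -5$)
$c = -21$ ($c = -5 - 4^{2} = -5 - 16 = -21$)
$L = -10$ ($L = 2 - \left(-3\right) \left(-4\right) = 2 - 12 = -10$)
$- 61 c \left(\left(6 + 4\right) + 3\right) 5 + L = - 61 - 21 \left(\left(6 + 4\right) + 3\right) 5 - 10 = - 61 - 21 \left(10 + 3\right) 5 - 10 = - 61 \left(-21\right) 13 \cdot 5 - 10 = - 61 \left(\left(-273\right) 5\right) - 10 = \left(-61\right) \left(-1365\right) - 10 = 83265 - 10 = 83255$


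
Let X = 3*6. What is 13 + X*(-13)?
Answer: -221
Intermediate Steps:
X = 18
13 + X*(-13) = 13 + 18*(-13) = 13 - 234 = -221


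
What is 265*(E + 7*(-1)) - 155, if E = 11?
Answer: 905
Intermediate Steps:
265*(E + 7*(-1)) - 155 = 265*(11 + 7*(-1)) - 155 = 265*(11 - 7) - 155 = 265*4 - 155 = 1060 - 155 = 905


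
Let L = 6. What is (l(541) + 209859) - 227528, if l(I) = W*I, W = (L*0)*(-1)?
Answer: -17669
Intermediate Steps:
W = 0 (W = (6*0)*(-1) = 0*(-1) = 0)
l(I) = 0 (l(I) = 0*I = 0)
(l(541) + 209859) - 227528 = (0 + 209859) - 227528 = 209859 - 227528 = -17669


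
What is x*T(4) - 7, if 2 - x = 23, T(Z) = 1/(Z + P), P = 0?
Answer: -49/4 ≈ -12.250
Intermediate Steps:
T(Z) = 1/Z (T(Z) = 1/(Z + 0) = 1/Z)
x = -21 (x = 2 - 1*23 = 2 - 23 = -21)
x*T(4) - 7 = -21/4 - 7 = -49/4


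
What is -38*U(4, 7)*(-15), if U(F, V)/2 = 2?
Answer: 2280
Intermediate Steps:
U(F, V) = 4 (U(F, V) = 2*2 = 4)
-38*U(4, 7)*(-15) = -38*4*(-15) = -152*(-15) = 2280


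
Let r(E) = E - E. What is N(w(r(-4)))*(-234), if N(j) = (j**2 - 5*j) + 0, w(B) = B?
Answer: 0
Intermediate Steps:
r(E) = 0
N(j) = j**2 - 5*j
N(w(r(-4)))*(-234) = (0*(-5 + 0))*(-234) = (0*(-5))*(-234) = 0*(-234) = 0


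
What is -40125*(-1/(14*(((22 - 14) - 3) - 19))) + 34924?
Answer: 6804979/196 ≈ 34719.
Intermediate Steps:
-40125*(-1/(14*(((22 - 14) - 3) - 19))) + 34924 = -40125*(-1/(14*((8 - 3) - 19))) + 34924 = -40125*(-1/(14*(5 - 19))) + 34924 = -40125/((-14*(-14))) + 34924 = -40125/196 + 34924 = 6804979/196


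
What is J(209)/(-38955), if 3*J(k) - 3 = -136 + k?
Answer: -76/116865 ≈ -0.00065032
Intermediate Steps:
J(k) = -133/3 + k/3 (J(k) = 1 + (-136 + k)/3 = 1 + (-136/3 + k/3) = -133/3 + k/3)
J(209)/(-38955) = (-133/3 + (1/3)*209)/(-38955) = (-133/3 + 209/3)*(-1/38955) = (76/3)*(-1/38955) = -76/116865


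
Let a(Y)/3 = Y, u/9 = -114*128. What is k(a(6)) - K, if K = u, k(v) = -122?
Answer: 131206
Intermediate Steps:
u = -131328 (u = 9*(-114*128) = 9*(-14592) = -131328)
a(Y) = 3*Y
K = -131328
k(a(6)) - K = -122 - 1*(-131328) = -122 + 131328 = 131206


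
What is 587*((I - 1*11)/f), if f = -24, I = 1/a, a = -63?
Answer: 203689/756 ≈ 269.43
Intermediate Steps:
I = -1/63 (I = 1/(-63) = -1/63 ≈ -0.015873)
587*((I - 1*11)/f) = 587*((-1/63 - 1*11)/(-24)) = 587*((-1/63 - 11)*(-1/24)) = 587*(-694/63*(-1/24)) = 587*(347/756) = 203689/756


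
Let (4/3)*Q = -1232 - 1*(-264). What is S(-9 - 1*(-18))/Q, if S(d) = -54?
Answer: 9/121 ≈ 0.074380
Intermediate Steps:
Q = -726 (Q = 3*(-1232 - 1*(-264))/4 = 3*(-1232 + 264)/4 = (3/4)*(-968) = -726)
S(-9 - 1*(-18))/Q = -54/(-726) = -54*(-1/726) = 9/121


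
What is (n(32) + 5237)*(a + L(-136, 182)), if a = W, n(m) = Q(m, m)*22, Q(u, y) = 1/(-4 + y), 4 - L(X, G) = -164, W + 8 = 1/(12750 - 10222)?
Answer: 4237169607/5056 ≈ 8.3805e+5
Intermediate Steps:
W = -20223/2528 (W = -8 + 1/(12750 - 10222) = -8 + 1/2528 = -20223/2528 ≈ -7.9996)
L(X, G) = 168 (L(X, G) = 4 - 1*(-164) = 4 + 164 = 168)
n(m) = 22/(-4 + m)
a = -20223/2528 ≈ -7.9996
(n(32) + 5237)*(a + L(-136, 182)) = (22/(-4 + 32) + 5237)*(-20223/2528 + 168) = (22/28 + 5237)*(404481/2528) = (22*(1/28) + 5237)*(404481/2528) = (11/14 + 5237)*(404481/2528) = (73329/14)*(404481/2528) = 4237169607/5056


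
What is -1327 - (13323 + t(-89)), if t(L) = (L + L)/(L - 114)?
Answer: -2974128/203 ≈ -14651.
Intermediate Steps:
t(L) = 2*L/(-114 + L) (t(L) = (2*L)/(-114 + L) = 2*L/(-114 + L))
-1327 - (13323 + t(-89)) = -1327 - (13323 + 2*(-89)/(-114 - 89)) = -1327 - (13323 + 2*(-89)/(-203)) = -1327 - (13323 + 2*(-89)*(-1/203)) = -1327 - (13323 + 178/203) = -1327 - 1*2704747/203 = -1327 - 2704747/203 = -2974128/203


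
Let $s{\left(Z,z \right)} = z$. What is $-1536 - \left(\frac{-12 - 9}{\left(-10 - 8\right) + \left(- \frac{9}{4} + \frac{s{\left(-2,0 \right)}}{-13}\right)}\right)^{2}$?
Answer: $- \frac{1120528}{729} \approx -1537.1$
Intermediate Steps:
$-1536 - \left(\frac{-12 - 9}{\left(-10 - 8\right) + \left(- \frac{9}{4} + \frac{s{\left(-2,0 \right)}}{-13}\right)}\right)^{2} = -1536 - \left(\frac{-12 - 9}{\left(-10 - 8\right) + \left(- \frac{9}{4} + \frac{0}{-13}\right)}\right)^{2} = -1536 - \left(- \frac{21}{-18 + \left(\left(-9\right) \frac{1}{4} + 0 \left(- \frac{1}{13}\right)\right)}\right)^{2} = -1536 - \left(- \frac{21}{-18 + \left(- \frac{9}{4} + 0\right)}\right)^{2} = -1536 - \left(- \frac{21}{-18 - \frac{9}{4}}\right)^{2} = -1536 - \left(- \frac{21}{- \frac{81}{4}}\right)^{2} = -1536 - \left(\left(-21\right) \left(- \frac{4}{81}\right)\right)^{2} = -1536 - \left(\frac{28}{27}\right)^{2} = -1536 - \frac{784}{729} = - \frac{1120528}{729}$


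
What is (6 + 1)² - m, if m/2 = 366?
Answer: -683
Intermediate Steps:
m = 732 (m = 2*366 = 732)
(6 + 1)² - m = (6 + 1)² - 1*732 = 7² - 732 = 49 - 732 = -683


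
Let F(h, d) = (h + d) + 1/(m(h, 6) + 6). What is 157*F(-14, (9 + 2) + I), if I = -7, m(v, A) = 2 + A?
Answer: -21823/14 ≈ -1558.8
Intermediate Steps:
F(h, d) = 1/14 + d + h (F(h, d) = (h + d) + 1/((2 + 6) + 6) = (d + h) + 1/(8 + 6) = (d + h) + 1/14 = 1/14 + d + h)
157*F(-14, (9 + 2) + I) = 157*(1/14 + ((9 + 2) - 7) - 14) = 157*(1/14 + (11 - 7) - 14) = 157*(1/14 + 4 - 14) = 157*(-139/14) = -21823/14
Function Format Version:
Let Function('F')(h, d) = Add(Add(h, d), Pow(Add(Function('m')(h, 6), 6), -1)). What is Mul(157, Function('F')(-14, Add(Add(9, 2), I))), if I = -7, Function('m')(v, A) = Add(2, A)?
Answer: Rational(-21823, 14) ≈ -1558.8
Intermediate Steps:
Function('F')(h, d) = Add(Rational(1, 14), d, h) (Function('F')(h, d) = Add(Add(h, d), Pow(Add(Add(2, 6), 6), -1)) = Add(Add(d, h), Pow(Add(8, 6), -1)) = Add(Add(d, h), Pow(14, -1)) = Add(Add(d, h), Rational(1, 14)) = Add(Rational(1, 14), d, h))
Mul(157, Function('F')(-14, Add(Add(9, 2), I))) = Mul(157, Add(Rational(1, 14), Add(Add(9, 2), -7), -14)) = Mul(157, Add(Rational(1, 14), Add(11, -7), -14)) = Mul(157, Add(Rational(1, 14), 4, -14)) = Mul(157, Rational(-139, 14)) = Rational(-21823, 14)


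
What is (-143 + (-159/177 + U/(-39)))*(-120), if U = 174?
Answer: 13655040/767 ≈ 17803.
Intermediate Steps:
(-143 + (-159/177 + U/(-39)))*(-120) = (-143 + (-159/177 + 174/(-39)))*(-120) = (-143 + (-159*1/177 + 174*(-1/39)))*(-120) = (-143 + (-53/59 - 58/13))*(-120) = (-143 - 4111/767)*(-120) = -113792/767*(-120) = 13655040/767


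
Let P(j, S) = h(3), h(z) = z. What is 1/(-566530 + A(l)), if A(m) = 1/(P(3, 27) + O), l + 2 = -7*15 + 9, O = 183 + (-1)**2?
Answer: -187/105941109 ≈ -1.7651e-6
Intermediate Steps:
P(j, S) = 3
O = 184 (O = 183 + 1 = 184)
l = -98 (l = -2 + (-7*15 + 9) = -2 + (-105 + 9) = -2 - 96 = -98)
A(m) = 1/187 (A(m) = 1/(3 + 184) = 1/187)
1/(-566530 + A(l)) = 1/(-566530 + 1/187) = 1/(-105941109/187) = -187/105941109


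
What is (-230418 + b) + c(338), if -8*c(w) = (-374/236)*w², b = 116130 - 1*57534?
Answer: -35209085/236 ≈ -1.4919e+5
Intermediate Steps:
b = 58596 (b = 116130 - 57534 = 58596)
c(w) = 187*w²/944 (c(w) = -(-374/236)*w²/8 = -(-374*1/236)*w²/8 = -(-187)*w²/944 = 187*w²/944)
(-230418 + b) + c(338) = (-230418 + 58596) + (187/944)*338² = -171822 + (187/944)*114244 = -171822 + 5340907/236 = -35209085/236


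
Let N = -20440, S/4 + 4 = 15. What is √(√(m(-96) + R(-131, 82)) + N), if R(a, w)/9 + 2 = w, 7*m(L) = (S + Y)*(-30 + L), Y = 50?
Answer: √(-20440 + 18*I*√3) ≈ 0.109 + 142.97*I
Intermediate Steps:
S = 44 (S = -16 + 4*15 = -16 + 60 = 44)
m(L) = -2820/7 + 94*L/7 (m(L) = ((44 + 50)*(-30 + L))/7 = (94*(-30 + L))/7 = (-2820 + 94*L)/7 = -2820/7 + 94*L/7)
R(a, w) = -18 + 9*w
√(√(m(-96) + R(-131, 82)) + N) = √(√((-2820/7 + (94/7)*(-96)) + (-18 + 9*82)) - 20440) = √(√((-2820/7 - 9024/7) + (-18 + 738)) - 20440) = √(√(-1692 + 720) - 20440) = √(√(-972) - 20440) = √(18*I*√3 - 20440) = √(-20440 + 18*I*√3)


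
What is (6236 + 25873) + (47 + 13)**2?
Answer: 35709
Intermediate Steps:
(6236 + 25873) + (47 + 13)**2 = 32109 + 60**2 = 32109 + 3600 = 35709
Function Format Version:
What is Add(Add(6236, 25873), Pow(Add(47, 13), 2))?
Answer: 35709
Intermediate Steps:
Add(Add(6236, 25873), Pow(Add(47, 13), 2)) = Add(32109, Pow(60, 2)) = Add(32109, 3600) = 35709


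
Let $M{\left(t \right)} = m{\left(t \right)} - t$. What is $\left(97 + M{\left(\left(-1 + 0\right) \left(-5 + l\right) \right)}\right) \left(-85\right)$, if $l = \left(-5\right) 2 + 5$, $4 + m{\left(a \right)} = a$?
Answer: $-7905$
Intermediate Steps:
$m{\left(a \right)} = -4 + a$
$l = -5$ ($l = -10 + 5 = -5$)
$M{\left(t \right)} = -4$ ($M{\left(t \right)} = \left(-4 + t\right) - t = -4$)
$\left(97 + M{\left(\left(-1 + 0\right) \left(-5 + l\right) \right)}\right) \left(-85\right) = \left(97 - 4\right) \left(-85\right) = 93 \left(-85\right) = -7905$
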